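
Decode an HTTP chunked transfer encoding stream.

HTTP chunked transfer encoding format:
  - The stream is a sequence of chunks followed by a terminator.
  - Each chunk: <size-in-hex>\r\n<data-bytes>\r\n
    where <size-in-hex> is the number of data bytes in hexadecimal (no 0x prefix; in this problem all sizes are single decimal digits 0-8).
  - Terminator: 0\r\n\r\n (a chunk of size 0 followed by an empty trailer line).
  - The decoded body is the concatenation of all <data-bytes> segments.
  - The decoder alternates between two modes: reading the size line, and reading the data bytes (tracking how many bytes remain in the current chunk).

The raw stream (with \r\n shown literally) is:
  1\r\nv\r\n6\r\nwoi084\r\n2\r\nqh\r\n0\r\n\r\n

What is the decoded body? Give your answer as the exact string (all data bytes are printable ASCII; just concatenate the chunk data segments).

Chunk 1: stream[0..1]='1' size=0x1=1, data at stream[3..4]='v' -> body[0..1], body so far='v'
Chunk 2: stream[6..7]='6' size=0x6=6, data at stream[9..15]='woi084' -> body[1..7], body so far='vwoi084'
Chunk 3: stream[17..18]='2' size=0x2=2, data at stream[20..22]='qh' -> body[7..9], body so far='vwoi084qh'
Chunk 4: stream[24..25]='0' size=0 (terminator). Final body='vwoi084qh' (9 bytes)

Answer: vwoi084qh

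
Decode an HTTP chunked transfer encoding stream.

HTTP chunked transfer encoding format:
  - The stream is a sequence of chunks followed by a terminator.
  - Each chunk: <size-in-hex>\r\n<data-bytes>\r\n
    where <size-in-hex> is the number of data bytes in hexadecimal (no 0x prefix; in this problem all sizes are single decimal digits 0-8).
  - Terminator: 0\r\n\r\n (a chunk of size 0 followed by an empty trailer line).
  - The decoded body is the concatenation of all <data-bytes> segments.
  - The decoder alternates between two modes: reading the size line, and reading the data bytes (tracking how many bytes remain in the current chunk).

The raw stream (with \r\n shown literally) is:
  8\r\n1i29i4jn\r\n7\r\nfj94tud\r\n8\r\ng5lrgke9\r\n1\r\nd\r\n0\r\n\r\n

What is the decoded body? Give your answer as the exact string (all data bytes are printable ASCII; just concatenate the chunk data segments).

Answer: 1i29i4jnfj94tudg5lrgke9d

Derivation:
Chunk 1: stream[0..1]='8' size=0x8=8, data at stream[3..11]='1i29i4jn' -> body[0..8], body so far='1i29i4jn'
Chunk 2: stream[13..14]='7' size=0x7=7, data at stream[16..23]='fj94tud' -> body[8..15], body so far='1i29i4jnfj94tud'
Chunk 3: stream[25..26]='8' size=0x8=8, data at stream[28..36]='g5lrgke9' -> body[15..23], body so far='1i29i4jnfj94tudg5lrgke9'
Chunk 4: stream[38..39]='1' size=0x1=1, data at stream[41..42]='d' -> body[23..24], body so far='1i29i4jnfj94tudg5lrgke9d'
Chunk 5: stream[44..45]='0' size=0 (terminator). Final body='1i29i4jnfj94tudg5lrgke9d' (24 bytes)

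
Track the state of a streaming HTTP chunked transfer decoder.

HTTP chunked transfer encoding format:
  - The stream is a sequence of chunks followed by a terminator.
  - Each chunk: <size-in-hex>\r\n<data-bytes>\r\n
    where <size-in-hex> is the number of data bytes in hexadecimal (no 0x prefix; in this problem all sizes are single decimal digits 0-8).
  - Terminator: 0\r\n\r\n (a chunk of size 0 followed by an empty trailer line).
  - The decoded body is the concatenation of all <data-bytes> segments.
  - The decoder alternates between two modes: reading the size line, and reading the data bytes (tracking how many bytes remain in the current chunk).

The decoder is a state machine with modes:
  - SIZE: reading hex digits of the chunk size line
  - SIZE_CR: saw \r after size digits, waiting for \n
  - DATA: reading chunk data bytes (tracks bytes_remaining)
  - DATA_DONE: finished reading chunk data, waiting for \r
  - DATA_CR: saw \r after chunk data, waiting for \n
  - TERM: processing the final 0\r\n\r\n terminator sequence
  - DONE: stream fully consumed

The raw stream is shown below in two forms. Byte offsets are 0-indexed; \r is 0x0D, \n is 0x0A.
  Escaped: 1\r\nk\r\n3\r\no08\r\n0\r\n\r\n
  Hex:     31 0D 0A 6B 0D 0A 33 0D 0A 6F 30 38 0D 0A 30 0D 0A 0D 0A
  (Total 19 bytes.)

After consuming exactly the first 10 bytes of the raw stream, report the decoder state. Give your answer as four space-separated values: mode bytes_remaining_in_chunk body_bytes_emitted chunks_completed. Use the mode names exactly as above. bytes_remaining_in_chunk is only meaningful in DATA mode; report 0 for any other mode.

Answer: DATA 2 2 1

Derivation:
Byte 0 = '1': mode=SIZE remaining=0 emitted=0 chunks_done=0
Byte 1 = 0x0D: mode=SIZE_CR remaining=0 emitted=0 chunks_done=0
Byte 2 = 0x0A: mode=DATA remaining=1 emitted=0 chunks_done=0
Byte 3 = 'k': mode=DATA_DONE remaining=0 emitted=1 chunks_done=0
Byte 4 = 0x0D: mode=DATA_CR remaining=0 emitted=1 chunks_done=0
Byte 5 = 0x0A: mode=SIZE remaining=0 emitted=1 chunks_done=1
Byte 6 = '3': mode=SIZE remaining=0 emitted=1 chunks_done=1
Byte 7 = 0x0D: mode=SIZE_CR remaining=0 emitted=1 chunks_done=1
Byte 8 = 0x0A: mode=DATA remaining=3 emitted=1 chunks_done=1
Byte 9 = 'o': mode=DATA remaining=2 emitted=2 chunks_done=1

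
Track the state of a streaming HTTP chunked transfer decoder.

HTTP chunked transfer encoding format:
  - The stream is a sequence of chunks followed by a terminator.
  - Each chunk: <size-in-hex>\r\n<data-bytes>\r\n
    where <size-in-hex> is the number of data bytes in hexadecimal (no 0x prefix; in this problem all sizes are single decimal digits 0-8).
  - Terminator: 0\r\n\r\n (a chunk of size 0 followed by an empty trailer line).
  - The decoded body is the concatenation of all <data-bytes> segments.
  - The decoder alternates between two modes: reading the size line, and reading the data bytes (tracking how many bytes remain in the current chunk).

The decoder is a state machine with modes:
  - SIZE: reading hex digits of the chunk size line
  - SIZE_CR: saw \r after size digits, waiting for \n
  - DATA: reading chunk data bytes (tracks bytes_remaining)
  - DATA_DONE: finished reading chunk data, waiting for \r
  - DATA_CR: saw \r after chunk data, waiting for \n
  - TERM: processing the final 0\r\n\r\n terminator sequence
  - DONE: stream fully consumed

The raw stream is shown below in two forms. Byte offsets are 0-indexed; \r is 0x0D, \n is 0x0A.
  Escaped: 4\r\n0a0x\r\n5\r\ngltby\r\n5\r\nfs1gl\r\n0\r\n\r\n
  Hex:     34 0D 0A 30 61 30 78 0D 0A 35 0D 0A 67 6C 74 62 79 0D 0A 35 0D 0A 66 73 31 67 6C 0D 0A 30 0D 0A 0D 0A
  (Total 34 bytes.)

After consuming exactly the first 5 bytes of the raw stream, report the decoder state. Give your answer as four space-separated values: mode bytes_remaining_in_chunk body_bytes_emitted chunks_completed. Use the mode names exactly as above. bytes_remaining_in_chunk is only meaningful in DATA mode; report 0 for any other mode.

Answer: DATA 2 2 0

Derivation:
Byte 0 = '4': mode=SIZE remaining=0 emitted=0 chunks_done=0
Byte 1 = 0x0D: mode=SIZE_CR remaining=0 emitted=0 chunks_done=0
Byte 2 = 0x0A: mode=DATA remaining=4 emitted=0 chunks_done=0
Byte 3 = '0': mode=DATA remaining=3 emitted=1 chunks_done=0
Byte 4 = 'a': mode=DATA remaining=2 emitted=2 chunks_done=0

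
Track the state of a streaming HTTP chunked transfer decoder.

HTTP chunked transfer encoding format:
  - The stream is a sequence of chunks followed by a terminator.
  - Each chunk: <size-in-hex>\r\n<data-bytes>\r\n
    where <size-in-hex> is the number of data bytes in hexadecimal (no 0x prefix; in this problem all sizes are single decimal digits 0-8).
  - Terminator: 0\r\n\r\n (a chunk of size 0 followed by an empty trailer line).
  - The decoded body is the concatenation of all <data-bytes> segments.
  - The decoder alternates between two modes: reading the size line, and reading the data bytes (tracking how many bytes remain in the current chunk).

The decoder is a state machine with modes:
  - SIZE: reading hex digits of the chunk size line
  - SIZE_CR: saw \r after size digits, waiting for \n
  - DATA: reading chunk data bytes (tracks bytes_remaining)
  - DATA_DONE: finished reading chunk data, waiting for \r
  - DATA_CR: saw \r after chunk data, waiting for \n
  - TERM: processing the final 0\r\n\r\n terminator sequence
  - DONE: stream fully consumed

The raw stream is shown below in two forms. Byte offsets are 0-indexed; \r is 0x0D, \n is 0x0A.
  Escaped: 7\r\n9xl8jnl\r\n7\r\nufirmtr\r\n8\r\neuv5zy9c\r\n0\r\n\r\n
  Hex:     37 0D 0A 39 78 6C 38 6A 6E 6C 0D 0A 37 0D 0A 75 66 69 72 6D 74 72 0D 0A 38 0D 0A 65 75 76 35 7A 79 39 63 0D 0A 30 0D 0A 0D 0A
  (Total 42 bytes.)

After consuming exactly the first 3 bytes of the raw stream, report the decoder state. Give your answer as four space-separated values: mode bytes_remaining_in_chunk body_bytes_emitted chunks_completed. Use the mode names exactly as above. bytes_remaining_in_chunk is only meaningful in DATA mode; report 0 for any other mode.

Byte 0 = '7': mode=SIZE remaining=0 emitted=0 chunks_done=0
Byte 1 = 0x0D: mode=SIZE_CR remaining=0 emitted=0 chunks_done=0
Byte 2 = 0x0A: mode=DATA remaining=7 emitted=0 chunks_done=0

Answer: DATA 7 0 0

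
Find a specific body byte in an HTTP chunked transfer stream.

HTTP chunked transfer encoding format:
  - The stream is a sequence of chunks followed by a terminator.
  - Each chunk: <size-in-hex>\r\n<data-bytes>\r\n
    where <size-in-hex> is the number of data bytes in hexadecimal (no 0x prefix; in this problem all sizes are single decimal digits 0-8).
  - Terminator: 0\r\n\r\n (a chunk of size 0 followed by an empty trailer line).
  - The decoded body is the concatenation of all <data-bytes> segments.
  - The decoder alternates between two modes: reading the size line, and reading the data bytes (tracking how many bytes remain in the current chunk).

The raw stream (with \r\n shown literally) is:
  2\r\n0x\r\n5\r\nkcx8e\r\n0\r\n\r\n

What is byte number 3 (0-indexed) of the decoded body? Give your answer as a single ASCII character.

Answer: c

Derivation:
Chunk 1: stream[0..1]='2' size=0x2=2, data at stream[3..5]='0x' -> body[0..2], body so far='0x'
Chunk 2: stream[7..8]='5' size=0x5=5, data at stream[10..15]='kcx8e' -> body[2..7], body so far='0xkcx8e'
Chunk 3: stream[17..18]='0' size=0 (terminator). Final body='0xkcx8e' (7 bytes)
Body byte 3 = 'c'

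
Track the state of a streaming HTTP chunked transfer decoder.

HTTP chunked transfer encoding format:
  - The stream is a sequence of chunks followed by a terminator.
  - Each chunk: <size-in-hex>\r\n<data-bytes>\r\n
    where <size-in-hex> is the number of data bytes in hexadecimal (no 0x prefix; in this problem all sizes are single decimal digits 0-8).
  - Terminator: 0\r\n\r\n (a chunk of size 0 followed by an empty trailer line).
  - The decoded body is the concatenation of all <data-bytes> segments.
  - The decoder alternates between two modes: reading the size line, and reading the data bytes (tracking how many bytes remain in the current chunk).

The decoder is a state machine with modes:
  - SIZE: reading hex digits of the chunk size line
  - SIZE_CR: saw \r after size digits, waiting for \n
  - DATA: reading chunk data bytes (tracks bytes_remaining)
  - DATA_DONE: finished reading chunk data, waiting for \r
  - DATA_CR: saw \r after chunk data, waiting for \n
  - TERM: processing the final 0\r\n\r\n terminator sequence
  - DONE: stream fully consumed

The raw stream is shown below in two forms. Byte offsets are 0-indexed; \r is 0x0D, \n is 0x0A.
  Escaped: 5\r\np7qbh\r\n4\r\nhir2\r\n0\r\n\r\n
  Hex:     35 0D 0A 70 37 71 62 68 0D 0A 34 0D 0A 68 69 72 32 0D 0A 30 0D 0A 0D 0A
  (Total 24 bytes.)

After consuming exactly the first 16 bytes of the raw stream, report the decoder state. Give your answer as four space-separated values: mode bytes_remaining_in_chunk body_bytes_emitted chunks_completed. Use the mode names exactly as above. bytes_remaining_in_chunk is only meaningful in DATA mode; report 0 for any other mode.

Answer: DATA 1 8 1

Derivation:
Byte 0 = '5': mode=SIZE remaining=0 emitted=0 chunks_done=0
Byte 1 = 0x0D: mode=SIZE_CR remaining=0 emitted=0 chunks_done=0
Byte 2 = 0x0A: mode=DATA remaining=5 emitted=0 chunks_done=0
Byte 3 = 'p': mode=DATA remaining=4 emitted=1 chunks_done=0
Byte 4 = '7': mode=DATA remaining=3 emitted=2 chunks_done=0
Byte 5 = 'q': mode=DATA remaining=2 emitted=3 chunks_done=0
Byte 6 = 'b': mode=DATA remaining=1 emitted=4 chunks_done=0
Byte 7 = 'h': mode=DATA_DONE remaining=0 emitted=5 chunks_done=0
Byte 8 = 0x0D: mode=DATA_CR remaining=0 emitted=5 chunks_done=0
Byte 9 = 0x0A: mode=SIZE remaining=0 emitted=5 chunks_done=1
Byte 10 = '4': mode=SIZE remaining=0 emitted=5 chunks_done=1
Byte 11 = 0x0D: mode=SIZE_CR remaining=0 emitted=5 chunks_done=1
Byte 12 = 0x0A: mode=DATA remaining=4 emitted=5 chunks_done=1
Byte 13 = 'h': mode=DATA remaining=3 emitted=6 chunks_done=1
Byte 14 = 'i': mode=DATA remaining=2 emitted=7 chunks_done=1
Byte 15 = 'r': mode=DATA remaining=1 emitted=8 chunks_done=1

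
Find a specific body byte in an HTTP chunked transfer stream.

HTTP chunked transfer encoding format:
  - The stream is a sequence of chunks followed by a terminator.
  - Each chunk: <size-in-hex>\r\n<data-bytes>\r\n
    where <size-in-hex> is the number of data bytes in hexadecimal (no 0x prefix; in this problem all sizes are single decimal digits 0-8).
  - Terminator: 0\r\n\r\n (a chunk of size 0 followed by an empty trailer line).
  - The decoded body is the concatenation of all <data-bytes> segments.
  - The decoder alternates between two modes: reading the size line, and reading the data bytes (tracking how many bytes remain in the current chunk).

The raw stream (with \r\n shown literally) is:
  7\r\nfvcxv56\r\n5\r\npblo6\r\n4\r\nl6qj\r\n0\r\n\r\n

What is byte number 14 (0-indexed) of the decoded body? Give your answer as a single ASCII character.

Answer: q

Derivation:
Chunk 1: stream[0..1]='7' size=0x7=7, data at stream[3..10]='fvcxv56' -> body[0..7], body so far='fvcxv56'
Chunk 2: stream[12..13]='5' size=0x5=5, data at stream[15..20]='pblo6' -> body[7..12], body so far='fvcxv56pblo6'
Chunk 3: stream[22..23]='4' size=0x4=4, data at stream[25..29]='l6qj' -> body[12..16], body so far='fvcxv56pblo6l6qj'
Chunk 4: stream[31..32]='0' size=0 (terminator). Final body='fvcxv56pblo6l6qj' (16 bytes)
Body byte 14 = 'q'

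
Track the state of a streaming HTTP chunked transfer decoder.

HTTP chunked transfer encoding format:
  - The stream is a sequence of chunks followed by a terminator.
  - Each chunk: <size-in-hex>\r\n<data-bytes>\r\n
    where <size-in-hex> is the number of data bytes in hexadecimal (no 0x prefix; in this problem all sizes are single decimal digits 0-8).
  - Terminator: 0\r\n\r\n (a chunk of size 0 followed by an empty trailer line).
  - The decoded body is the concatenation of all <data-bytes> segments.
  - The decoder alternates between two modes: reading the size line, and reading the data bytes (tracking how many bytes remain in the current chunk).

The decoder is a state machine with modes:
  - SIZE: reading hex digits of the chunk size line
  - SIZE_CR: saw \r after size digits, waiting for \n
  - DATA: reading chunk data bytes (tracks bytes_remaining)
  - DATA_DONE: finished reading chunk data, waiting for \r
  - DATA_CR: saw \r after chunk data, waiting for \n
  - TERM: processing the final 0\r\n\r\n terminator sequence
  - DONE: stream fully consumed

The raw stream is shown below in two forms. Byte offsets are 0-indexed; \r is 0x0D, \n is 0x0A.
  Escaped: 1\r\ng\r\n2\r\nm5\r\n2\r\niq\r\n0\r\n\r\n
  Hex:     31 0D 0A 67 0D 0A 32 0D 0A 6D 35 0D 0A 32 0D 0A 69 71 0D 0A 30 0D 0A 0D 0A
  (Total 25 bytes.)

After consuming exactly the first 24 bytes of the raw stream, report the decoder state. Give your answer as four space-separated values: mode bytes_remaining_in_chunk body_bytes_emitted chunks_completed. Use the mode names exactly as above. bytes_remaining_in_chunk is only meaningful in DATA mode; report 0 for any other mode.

Answer: TERM 0 5 3

Derivation:
Byte 0 = '1': mode=SIZE remaining=0 emitted=0 chunks_done=0
Byte 1 = 0x0D: mode=SIZE_CR remaining=0 emitted=0 chunks_done=0
Byte 2 = 0x0A: mode=DATA remaining=1 emitted=0 chunks_done=0
Byte 3 = 'g': mode=DATA_DONE remaining=0 emitted=1 chunks_done=0
Byte 4 = 0x0D: mode=DATA_CR remaining=0 emitted=1 chunks_done=0
Byte 5 = 0x0A: mode=SIZE remaining=0 emitted=1 chunks_done=1
Byte 6 = '2': mode=SIZE remaining=0 emitted=1 chunks_done=1
Byte 7 = 0x0D: mode=SIZE_CR remaining=0 emitted=1 chunks_done=1
Byte 8 = 0x0A: mode=DATA remaining=2 emitted=1 chunks_done=1
Byte 9 = 'm': mode=DATA remaining=1 emitted=2 chunks_done=1
Byte 10 = '5': mode=DATA_DONE remaining=0 emitted=3 chunks_done=1
Byte 11 = 0x0D: mode=DATA_CR remaining=0 emitted=3 chunks_done=1
Byte 12 = 0x0A: mode=SIZE remaining=0 emitted=3 chunks_done=2
Byte 13 = '2': mode=SIZE remaining=0 emitted=3 chunks_done=2
Byte 14 = 0x0D: mode=SIZE_CR remaining=0 emitted=3 chunks_done=2
Byte 15 = 0x0A: mode=DATA remaining=2 emitted=3 chunks_done=2
Byte 16 = 'i': mode=DATA remaining=1 emitted=4 chunks_done=2
Byte 17 = 'q': mode=DATA_DONE remaining=0 emitted=5 chunks_done=2
Byte 18 = 0x0D: mode=DATA_CR remaining=0 emitted=5 chunks_done=2
Byte 19 = 0x0A: mode=SIZE remaining=0 emitted=5 chunks_done=3
Byte 20 = '0': mode=SIZE remaining=0 emitted=5 chunks_done=3
Byte 21 = 0x0D: mode=SIZE_CR remaining=0 emitted=5 chunks_done=3
Byte 22 = 0x0A: mode=TERM remaining=0 emitted=5 chunks_done=3
Byte 23 = 0x0D: mode=TERM remaining=0 emitted=5 chunks_done=3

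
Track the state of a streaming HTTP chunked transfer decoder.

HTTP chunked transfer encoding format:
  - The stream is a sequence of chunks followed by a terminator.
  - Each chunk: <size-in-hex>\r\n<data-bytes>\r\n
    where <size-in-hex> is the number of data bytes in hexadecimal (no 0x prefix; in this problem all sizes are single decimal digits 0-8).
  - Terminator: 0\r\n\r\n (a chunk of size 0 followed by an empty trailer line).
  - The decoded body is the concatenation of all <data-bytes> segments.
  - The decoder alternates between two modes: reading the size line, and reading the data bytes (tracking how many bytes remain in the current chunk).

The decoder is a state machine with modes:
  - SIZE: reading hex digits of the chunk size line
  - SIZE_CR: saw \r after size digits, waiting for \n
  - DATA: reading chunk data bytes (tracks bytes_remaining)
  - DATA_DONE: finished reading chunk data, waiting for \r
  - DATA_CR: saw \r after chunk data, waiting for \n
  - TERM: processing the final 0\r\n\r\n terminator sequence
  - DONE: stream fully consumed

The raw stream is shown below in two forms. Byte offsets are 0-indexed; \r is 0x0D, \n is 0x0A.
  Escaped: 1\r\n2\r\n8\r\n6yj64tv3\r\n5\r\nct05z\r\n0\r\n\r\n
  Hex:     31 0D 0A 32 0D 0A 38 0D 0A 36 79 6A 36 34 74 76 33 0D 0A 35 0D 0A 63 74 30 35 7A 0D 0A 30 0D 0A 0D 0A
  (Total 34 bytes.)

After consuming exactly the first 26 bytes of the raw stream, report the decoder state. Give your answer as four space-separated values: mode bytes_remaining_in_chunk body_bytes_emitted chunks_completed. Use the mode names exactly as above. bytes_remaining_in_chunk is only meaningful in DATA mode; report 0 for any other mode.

Answer: DATA 1 13 2

Derivation:
Byte 0 = '1': mode=SIZE remaining=0 emitted=0 chunks_done=0
Byte 1 = 0x0D: mode=SIZE_CR remaining=0 emitted=0 chunks_done=0
Byte 2 = 0x0A: mode=DATA remaining=1 emitted=0 chunks_done=0
Byte 3 = '2': mode=DATA_DONE remaining=0 emitted=1 chunks_done=0
Byte 4 = 0x0D: mode=DATA_CR remaining=0 emitted=1 chunks_done=0
Byte 5 = 0x0A: mode=SIZE remaining=0 emitted=1 chunks_done=1
Byte 6 = '8': mode=SIZE remaining=0 emitted=1 chunks_done=1
Byte 7 = 0x0D: mode=SIZE_CR remaining=0 emitted=1 chunks_done=1
Byte 8 = 0x0A: mode=DATA remaining=8 emitted=1 chunks_done=1
Byte 9 = '6': mode=DATA remaining=7 emitted=2 chunks_done=1
Byte 10 = 'y': mode=DATA remaining=6 emitted=3 chunks_done=1
Byte 11 = 'j': mode=DATA remaining=5 emitted=4 chunks_done=1
Byte 12 = '6': mode=DATA remaining=4 emitted=5 chunks_done=1
Byte 13 = '4': mode=DATA remaining=3 emitted=6 chunks_done=1
Byte 14 = 't': mode=DATA remaining=2 emitted=7 chunks_done=1
Byte 15 = 'v': mode=DATA remaining=1 emitted=8 chunks_done=1
Byte 16 = '3': mode=DATA_DONE remaining=0 emitted=9 chunks_done=1
Byte 17 = 0x0D: mode=DATA_CR remaining=0 emitted=9 chunks_done=1
Byte 18 = 0x0A: mode=SIZE remaining=0 emitted=9 chunks_done=2
Byte 19 = '5': mode=SIZE remaining=0 emitted=9 chunks_done=2
Byte 20 = 0x0D: mode=SIZE_CR remaining=0 emitted=9 chunks_done=2
Byte 21 = 0x0A: mode=DATA remaining=5 emitted=9 chunks_done=2
Byte 22 = 'c': mode=DATA remaining=4 emitted=10 chunks_done=2
Byte 23 = 't': mode=DATA remaining=3 emitted=11 chunks_done=2
Byte 24 = '0': mode=DATA remaining=2 emitted=12 chunks_done=2
Byte 25 = '5': mode=DATA remaining=1 emitted=13 chunks_done=2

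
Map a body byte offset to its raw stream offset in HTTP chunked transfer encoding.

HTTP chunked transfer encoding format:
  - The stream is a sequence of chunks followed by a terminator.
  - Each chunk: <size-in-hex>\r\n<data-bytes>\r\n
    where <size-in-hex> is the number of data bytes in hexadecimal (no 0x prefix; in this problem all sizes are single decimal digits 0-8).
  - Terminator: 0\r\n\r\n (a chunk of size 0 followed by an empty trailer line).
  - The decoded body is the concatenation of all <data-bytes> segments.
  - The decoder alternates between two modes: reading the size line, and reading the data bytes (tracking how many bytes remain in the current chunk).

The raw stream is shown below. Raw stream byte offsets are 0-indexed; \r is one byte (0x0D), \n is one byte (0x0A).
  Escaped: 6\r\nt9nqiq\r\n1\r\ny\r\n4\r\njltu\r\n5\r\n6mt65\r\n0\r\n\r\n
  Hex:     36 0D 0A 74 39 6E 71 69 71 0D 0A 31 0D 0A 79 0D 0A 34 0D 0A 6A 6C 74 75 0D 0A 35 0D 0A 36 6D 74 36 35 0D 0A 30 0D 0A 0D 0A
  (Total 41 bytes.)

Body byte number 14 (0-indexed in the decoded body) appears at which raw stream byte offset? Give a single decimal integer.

Answer: 32

Derivation:
Chunk 1: stream[0..1]='6' size=0x6=6, data at stream[3..9]='t9nqiq' -> body[0..6], body so far='t9nqiq'
Chunk 2: stream[11..12]='1' size=0x1=1, data at stream[14..15]='y' -> body[6..7], body so far='t9nqiqy'
Chunk 3: stream[17..18]='4' size=0x4=4, data at stream[20..24]='jltu' -> body[7..11], body so far='t9nqiqyjltu'
Chunk 4: stream[26..27]='5' size=0x5=5, data at stream[29..34]='6mt65' -> body[11..16], body so far='t9nqiqyjltu6mt65'
Chunk 5: stream[36..37]='0' size=0 (terminator). Final body='t9nqiqyjltu6mt65' (16 bytes)
Body byte 14 at stream offset 32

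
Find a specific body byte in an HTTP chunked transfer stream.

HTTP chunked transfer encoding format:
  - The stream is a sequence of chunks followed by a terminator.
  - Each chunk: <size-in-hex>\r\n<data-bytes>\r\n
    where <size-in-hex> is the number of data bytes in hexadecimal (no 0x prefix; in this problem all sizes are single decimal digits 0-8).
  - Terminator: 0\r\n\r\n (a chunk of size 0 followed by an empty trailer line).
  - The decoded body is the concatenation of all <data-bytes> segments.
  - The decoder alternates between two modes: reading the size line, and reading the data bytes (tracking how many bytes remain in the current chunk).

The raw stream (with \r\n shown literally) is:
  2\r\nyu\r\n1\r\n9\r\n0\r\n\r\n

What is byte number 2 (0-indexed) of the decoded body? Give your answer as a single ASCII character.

Chunk 1: stream[0..1]='2' size=0x2=2, data at stream[3..5]='yu' -> body[0..2], body so far='yu'
Chunk 2: stream[7..8]='1' size=0x1=1, data at stream[10..11]='9' -> body[2..3], body so far='yu9'
Chunk 3: stream[13..14]='0' size=0 (terminator). Final body='yu9' (3 bytes)
Body byte 2 = '9'

Answer: 9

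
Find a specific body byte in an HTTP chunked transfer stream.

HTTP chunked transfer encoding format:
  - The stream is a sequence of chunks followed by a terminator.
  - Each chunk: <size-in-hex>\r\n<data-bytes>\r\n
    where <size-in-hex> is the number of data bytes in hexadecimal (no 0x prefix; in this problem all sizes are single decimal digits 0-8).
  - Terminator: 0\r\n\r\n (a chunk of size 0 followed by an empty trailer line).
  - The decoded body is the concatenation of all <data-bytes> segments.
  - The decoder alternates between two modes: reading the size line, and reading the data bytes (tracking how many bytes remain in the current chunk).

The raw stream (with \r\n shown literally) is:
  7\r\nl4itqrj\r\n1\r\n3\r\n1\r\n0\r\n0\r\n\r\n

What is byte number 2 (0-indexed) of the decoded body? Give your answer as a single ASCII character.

Chunk 1: stream[0..1]='7' size=0x7=7, data at stream[3..10]='l4itqrj' -> body[0..7], body so far='l4itqrj'
Chunk 2: stream[12..13]='1' size=0x1=1, data at stream[15..16]='3' -> body[7..8], body so far='l4itqrj3'
Chunk 3: stream[18..19]='1' size=0x1=1, data at stream[21..22]='0' -> body[8..9], body so far='l4itqrj30'
Chunk 4: stream[24..25]='0' size=0 (terminator). Final body='l4itqrj30' (9 bytes)
Body byte 2 = 'i'

Answer: i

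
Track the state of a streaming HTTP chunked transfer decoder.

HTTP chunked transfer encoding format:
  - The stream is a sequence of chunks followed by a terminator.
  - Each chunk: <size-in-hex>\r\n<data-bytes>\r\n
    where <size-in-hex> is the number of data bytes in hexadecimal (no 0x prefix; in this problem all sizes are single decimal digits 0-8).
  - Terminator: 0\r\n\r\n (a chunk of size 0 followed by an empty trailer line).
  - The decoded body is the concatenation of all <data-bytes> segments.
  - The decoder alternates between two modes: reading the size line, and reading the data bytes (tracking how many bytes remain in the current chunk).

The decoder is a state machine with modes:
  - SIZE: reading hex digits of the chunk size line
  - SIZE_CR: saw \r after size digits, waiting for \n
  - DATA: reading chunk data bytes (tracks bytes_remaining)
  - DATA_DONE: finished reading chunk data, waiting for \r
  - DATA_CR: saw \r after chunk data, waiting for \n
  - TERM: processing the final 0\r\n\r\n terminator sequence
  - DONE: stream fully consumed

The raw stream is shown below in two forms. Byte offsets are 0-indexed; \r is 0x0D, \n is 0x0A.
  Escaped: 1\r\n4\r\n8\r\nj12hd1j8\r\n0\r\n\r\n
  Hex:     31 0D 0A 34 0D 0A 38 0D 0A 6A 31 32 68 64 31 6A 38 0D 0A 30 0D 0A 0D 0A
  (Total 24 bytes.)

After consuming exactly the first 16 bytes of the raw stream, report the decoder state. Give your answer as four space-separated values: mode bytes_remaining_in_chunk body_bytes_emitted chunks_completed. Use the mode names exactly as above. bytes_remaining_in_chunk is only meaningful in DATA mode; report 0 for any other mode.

Answer: DATA 1 8 1

Derivation:
Byte 0 = '1': mode=SIZE remaining=0 emitted=0 chunks_done=0
Byte 1 = 0x0D: mode=SIZE_CR remaining=0 emitted=0 chunks_done=0
Byte 2 = 0x0A: mode=DATA remaining=1 emitted=0 chunks_done=0
Byte 3 = '4': mode=DATA_DONE remaining=0 emitted=1 chunks_done=0
Byte 4 = 0x0D: mode=DATA_CR remaining=0 emitted=1 chunks_done=0
Byte 5 = 0x0A: mode=SIZE remaining=0 emitted=1 chunks_done=1
Byte 6 = '8': mode=SIZE remaining=0 emitted=1 chunks_done=1
Byte 7 = 0x0D: mode=SIZE_CR remaining=0 emitted=1 chunks_done=1
Byte 8 = 0x0A: mode=DATA remaining=8 emitted=1 chunks_done=1
Byte 9 = 'j': mode=DATA remaining=7 emitted=2 chunks_done=1
Byte 10 = '1': mode=DATA remaining=6 emitted=3 chunks_done=1
Byte 11 = '2': mode=DATA remaining=5 emitted=4 chunks_done=1
Byte 12 = 'h': mode=DATA remaining=4 emitted=5 chunks_done=1
Byte 13 = 'd': mode=DATA remaining=3 emitted=6 chunks_done=1
Byte 14 = '1': mode=DATA remaining=2 emitted=7 chunks_done=1
Byte 15 = 'j': mode=DATA remaining=1 emitted=8 chunks_done=1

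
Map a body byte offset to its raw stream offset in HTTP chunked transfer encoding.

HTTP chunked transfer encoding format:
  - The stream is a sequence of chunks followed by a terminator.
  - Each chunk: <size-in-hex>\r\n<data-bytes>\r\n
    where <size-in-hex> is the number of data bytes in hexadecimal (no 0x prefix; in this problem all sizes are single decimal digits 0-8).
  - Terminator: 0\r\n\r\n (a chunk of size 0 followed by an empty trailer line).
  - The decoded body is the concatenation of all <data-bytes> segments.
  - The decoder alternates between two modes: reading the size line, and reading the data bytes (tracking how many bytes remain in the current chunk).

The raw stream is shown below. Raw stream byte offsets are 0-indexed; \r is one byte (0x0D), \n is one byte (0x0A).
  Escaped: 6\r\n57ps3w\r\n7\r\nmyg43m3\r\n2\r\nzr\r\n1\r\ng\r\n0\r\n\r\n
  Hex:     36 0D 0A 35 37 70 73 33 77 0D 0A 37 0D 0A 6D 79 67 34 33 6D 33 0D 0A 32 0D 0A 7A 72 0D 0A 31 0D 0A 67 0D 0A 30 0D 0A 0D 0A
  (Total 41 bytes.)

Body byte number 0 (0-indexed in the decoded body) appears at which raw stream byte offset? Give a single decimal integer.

Chunk 1: stream[0..1]='6' size=0x6=6, data at stream[3..9]='57ps3w' -> body[0..6], body so far='57ps3w'
Chunk 2: stream[11..12]='7' size=0x7=7, data at stream[14..21]='myg43m3' -> body[6..13], body so far='57ps3wmyg43m3'
Chunk 3: stream[23..24]='2' size=0x2=2, data at stream[26..28]='zr' -> body[13..15], body so far='57ps3wmyg43m3zr'
Chunk 4: stream[30..31]='1' size=0x1=1, data at stream[33..34]='g' -> body[15..16], body so far='57ps3wmyg43m3zrg'
Chunk 5: stream[36..37]='0' size=0 (terminator). Final body='57ps3wmyg43m3zrg' (16 bytes)
Body byte 0 at stream offset 3

Answer: 3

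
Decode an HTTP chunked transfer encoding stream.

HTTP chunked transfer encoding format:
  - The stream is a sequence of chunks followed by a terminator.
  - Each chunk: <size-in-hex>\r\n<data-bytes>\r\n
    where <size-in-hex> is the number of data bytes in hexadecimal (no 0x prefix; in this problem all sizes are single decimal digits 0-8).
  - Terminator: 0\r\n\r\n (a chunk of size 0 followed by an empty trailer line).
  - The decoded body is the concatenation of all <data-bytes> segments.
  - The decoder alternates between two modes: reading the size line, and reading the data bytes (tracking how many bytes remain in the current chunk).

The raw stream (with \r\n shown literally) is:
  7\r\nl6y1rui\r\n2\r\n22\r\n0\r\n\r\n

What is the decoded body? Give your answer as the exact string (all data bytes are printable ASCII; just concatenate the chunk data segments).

Chunk 1: stream[0..1]='7' size=0x7=7, data at stream[3..10]='l6y1rui' -> body[0..7], body so far='l6y1rui'
Chunk 2: stream[12..13]='2' size=0x2=2, data at stream[15..17]='22' -> body[7..9], body so far='l6y1rui22'
Chunk 3: stream[19..20]='0' size=0 (terminator). Final body='l6y1rui22' (9 bytes)

Answer: l6y1rui22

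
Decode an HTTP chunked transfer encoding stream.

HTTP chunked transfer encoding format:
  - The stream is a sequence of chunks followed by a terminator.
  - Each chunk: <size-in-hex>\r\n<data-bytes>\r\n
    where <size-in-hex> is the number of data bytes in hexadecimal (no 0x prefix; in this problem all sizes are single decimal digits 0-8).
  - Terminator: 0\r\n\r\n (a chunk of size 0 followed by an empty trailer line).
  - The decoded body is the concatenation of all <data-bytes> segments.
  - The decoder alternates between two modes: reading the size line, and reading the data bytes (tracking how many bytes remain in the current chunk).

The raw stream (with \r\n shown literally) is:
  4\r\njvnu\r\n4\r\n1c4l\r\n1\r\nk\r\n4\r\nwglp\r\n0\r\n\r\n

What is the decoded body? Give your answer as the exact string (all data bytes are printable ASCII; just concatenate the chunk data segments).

Chunk 1: stream[0..1]='4' size=0x4=4, data at stream[3..7]='jvnu' -> body[0..4], body so far='jvnu'
Chunk 2: stream[9..10]='4' size=0x4=4, data at stream[12..16]='1c4l' -> body[4..8], body so far='jvnu1c4l'
Chunk 3: stream[18..19]='1' size=0x1=1, data at stream[21..22]='k' -> body[8..9], body so far='jvnu1c4lk'
Chunk 4: stream[24..25]='4' size=0x4=4, data at stream[27..31]='wglp' -> body[9..13], body so far='jvnu1c4lkwglp'
Chunk 5: stream[33..34]='0' size=0 (terminator). Final body='jvnu1c4lkwglp' (13 bytes)

Answer: jvnu1c4lkwglp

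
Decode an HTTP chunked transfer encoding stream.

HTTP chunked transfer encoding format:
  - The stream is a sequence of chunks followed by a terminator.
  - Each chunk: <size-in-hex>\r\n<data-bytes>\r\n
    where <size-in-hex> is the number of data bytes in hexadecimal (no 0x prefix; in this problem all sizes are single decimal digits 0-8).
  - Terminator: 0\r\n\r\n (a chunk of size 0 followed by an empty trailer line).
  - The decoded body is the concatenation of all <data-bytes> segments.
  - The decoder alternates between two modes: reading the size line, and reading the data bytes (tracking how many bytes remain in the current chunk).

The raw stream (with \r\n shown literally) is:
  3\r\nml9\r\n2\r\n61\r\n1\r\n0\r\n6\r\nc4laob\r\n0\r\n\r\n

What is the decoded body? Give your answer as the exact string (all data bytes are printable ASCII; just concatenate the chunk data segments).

Chunk 1: stream[0..1]='3' size=0x3=3, data at stream[3..6]='ml9' -> body[0..3], body so far='ml9'
Chunk 2: stream[8..9]='2' size=0x2=2, data at stream[11..13]='61' -> body[3..5], body so far='ml961'
Chunk 3: stream[15..16]='1' size=0x1=1, data at stream[18..19]='0' -> body[5..6], body so far='ml9610'
Chunk 4: stream[21..22]='6' size=0x6=6, data at stream[24..30]='c4laob' -> body[6..12], body so far='ml9610c4laob'
Chunk 5: stream[32..33]='0' size=0 (terminator). Final body='ml9610c4laob' (12 bytes)

Answer: ml9610c4laob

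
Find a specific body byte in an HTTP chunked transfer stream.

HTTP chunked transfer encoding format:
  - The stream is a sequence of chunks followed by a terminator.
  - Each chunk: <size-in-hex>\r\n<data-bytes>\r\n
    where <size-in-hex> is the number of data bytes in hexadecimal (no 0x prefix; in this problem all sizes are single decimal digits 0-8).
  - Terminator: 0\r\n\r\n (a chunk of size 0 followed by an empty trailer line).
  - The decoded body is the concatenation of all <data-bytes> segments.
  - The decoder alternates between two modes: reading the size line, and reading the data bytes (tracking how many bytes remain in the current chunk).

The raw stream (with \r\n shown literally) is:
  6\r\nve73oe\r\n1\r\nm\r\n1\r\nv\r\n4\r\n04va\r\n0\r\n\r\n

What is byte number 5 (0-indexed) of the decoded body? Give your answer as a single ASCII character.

Answer: e

Derivation:
Chunk 1: stream[0..1]='6' size=0x6=6, data at stream[3..9]='ve73oe' -> body[0..6], body so far='ve73oe'
Chunk 2: stream[11..12]='1' size=0x1=1, data at stream[14..15]='m' -> body[6..7], body so far='ve73oem'
Chunk 3: stream[17..18]='1' size=0x1=1, data at stream[20..21]='v' -> body[7..8], body so far='ve73oemv'
Chunk 4: stream[23..24]='4' size=0x4=4, data at stream[26..30]='04va' -> body[8..12], body so far='ve73oemv04va'
Chunk 5: stream[32..33]='0' size=0 (terminator). Final body='ve73oemv04va' (12 bytes)
Body byte 5 = 'e'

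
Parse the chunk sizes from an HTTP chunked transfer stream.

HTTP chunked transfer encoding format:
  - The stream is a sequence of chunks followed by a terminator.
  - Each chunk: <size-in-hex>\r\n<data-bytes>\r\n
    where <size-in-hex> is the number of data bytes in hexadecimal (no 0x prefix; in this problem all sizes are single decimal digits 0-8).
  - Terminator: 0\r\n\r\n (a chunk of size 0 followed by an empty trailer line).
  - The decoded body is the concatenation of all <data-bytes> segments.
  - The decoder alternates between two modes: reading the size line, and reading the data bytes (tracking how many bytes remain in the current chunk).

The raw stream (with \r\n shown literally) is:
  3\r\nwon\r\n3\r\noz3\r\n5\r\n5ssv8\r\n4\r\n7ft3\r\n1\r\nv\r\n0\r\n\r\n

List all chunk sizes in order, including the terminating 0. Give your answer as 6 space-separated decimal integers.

Answer: 3 3 5 4 1 0

Derivation:
Chunk 1: stream[0..1]='3' size=0x3=3, data at stream[3..6]='won' -> body[0..3], body so far='won'
Chunk 2: stream[8..9]='3' size=0x3=3, data at stream[11..14]='oz3' -> body[3..6], body so far='wonoz3'
Chunk 3: stream[16..17]='5' size=0x5=5, data at stream[19..24]='5ssv8' -> body[6..11], body so far='wonoz35ssv8'
Chunk 4: stream[26..27]='4' size=0x4=4, data at stream[29..33]='7ft3' -> body[11..15], body so far='wonoz35ssv87ft3'
Chunk 5: stream[35..36]='1' size=0x1=1, data at stream[38..39]='v' -> body[15..16], body so far='wonoz35ssv87ft3v'
Chunk 6: stream[41..42]='0' size=0 (terminator). Final body='wonoz35ssv87ft3v' (16 bytes)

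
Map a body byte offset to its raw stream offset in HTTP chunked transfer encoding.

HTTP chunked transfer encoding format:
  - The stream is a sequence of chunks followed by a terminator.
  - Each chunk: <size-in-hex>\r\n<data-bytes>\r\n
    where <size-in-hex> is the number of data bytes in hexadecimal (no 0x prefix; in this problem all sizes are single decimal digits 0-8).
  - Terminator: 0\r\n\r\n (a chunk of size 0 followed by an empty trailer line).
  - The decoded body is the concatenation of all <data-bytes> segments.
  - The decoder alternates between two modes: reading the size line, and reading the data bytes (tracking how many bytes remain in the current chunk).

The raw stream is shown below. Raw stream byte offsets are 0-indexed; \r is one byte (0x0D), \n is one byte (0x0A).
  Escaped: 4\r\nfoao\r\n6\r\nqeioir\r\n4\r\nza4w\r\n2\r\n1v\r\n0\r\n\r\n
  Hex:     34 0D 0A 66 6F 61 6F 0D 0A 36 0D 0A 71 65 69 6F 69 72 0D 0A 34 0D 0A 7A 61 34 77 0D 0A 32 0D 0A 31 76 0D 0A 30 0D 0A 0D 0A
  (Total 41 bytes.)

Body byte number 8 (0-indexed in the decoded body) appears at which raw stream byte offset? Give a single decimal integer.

Chunk 1: stream[0..1]='4' size=0x4=4, data at stream[3..7]='foao' -> body[0..4], body so far='foao'
Chunk 2: stream[9..10]='6' size=0x6=6, data at stream[12..18]='qeioir' -> body[4..10], body so far='foaoqeioir'
Chunk 3: stream[20..21]='4' size=0x4=4, data at stream[23..27]='za4w' -> body[10..14], body so far='foaoqeioirza4w'
Chunk 4: stream[29..30]='2' size=0x2=2, data at stream[32..34]='1v' -> body[14..16], body so far='foaoqeioirza4w1v'
Chunk 5: stream[36..37]='0' size=0 (terminator). Final body='foaoqeioirza4w1v' (16 bytes)
Body byte 8 at stream offset 16

Answer: 16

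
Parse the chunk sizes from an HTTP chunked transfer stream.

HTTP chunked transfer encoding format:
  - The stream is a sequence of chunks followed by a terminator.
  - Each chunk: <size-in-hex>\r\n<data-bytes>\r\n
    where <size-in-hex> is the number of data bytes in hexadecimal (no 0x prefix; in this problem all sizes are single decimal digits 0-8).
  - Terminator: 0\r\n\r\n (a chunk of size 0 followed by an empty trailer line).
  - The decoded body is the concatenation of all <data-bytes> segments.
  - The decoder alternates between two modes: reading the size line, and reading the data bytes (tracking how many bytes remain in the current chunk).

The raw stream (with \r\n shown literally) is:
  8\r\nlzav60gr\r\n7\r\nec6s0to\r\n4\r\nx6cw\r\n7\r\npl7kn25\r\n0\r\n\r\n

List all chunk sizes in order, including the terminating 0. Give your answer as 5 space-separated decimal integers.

Chunk 1: stream[0..1]='8' size=0x8=8, data at stream[3..11]='lzav60gr' -> body[0..8], body so far='lzav60gr'
Chunk 2: stream[13..14]='7' size=0x7=7, data at stream[16..23]='ec6s0to' -> body[8..15], body so far='lzav60grec6s0to'
Chunk 3: stream[25..26]='4' size=0x4=4, data at stream[28..32]='x6cw' -> body[15..19], body so far='lzav60grec6s0tox6cw'
Chunk 4: stream[34..35]='7' size=0x7=7, data at stream[37..44]='pl7kn25' -> body[19..26], body so far='lzav60grec6s0tox6cwpl7kn25'
Chunk 5: stream[46..47]='0' size=0 (terminator). Final body='lzav60grec6s0tox6cwpl7kn25' (26 bytes)

Answer: 8 7 4 7 0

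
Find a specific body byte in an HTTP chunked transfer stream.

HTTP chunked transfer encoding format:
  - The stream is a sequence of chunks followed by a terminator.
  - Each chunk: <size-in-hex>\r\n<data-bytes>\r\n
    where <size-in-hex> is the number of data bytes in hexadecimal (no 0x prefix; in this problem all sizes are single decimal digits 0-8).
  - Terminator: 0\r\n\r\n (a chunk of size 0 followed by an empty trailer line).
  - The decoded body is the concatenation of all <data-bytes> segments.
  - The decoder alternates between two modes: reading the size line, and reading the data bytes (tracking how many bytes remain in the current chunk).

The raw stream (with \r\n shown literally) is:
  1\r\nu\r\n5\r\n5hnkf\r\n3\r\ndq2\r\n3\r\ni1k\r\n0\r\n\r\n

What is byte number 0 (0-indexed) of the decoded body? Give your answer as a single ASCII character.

Chunk 1: stream[0..1]='1' size=0x1=1, data at stream[3..4]='u' -> body[0..1], body so far='u'
Chunk 2: stream[6..7]='5' size=0x5=5, data at stream[9..14]='5hnkf' -> body[1..6], body so far='u5hnkf'
Chunk 3: stream[16..17]='3' size=0x3=3, data at stream[19..22]='dq2' -> body[6..9], body so far='u5hnkfdq2'
Chunk 4: stream[24..25]='3' size=0x3=3, data at stream[27..30]='i1k' -> body[9..12], body so far='u5hnkfdq2i1k'
Chunk 5: stream[32..33]='0' size=0 (terminator). Final body='u5hnkfdq2i1k' (12 bytes)
Body byte 0 = 'u'

Answer: u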